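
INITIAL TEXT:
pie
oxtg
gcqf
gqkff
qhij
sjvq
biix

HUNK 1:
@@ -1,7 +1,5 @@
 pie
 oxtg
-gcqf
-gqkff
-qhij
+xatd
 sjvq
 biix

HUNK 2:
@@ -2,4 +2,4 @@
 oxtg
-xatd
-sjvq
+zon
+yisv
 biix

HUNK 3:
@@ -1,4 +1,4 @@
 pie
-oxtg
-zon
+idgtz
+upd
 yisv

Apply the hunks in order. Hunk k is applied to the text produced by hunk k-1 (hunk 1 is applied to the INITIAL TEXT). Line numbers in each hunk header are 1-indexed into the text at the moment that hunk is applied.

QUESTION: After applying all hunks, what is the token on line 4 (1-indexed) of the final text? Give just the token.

Answer: yisv

Derivation:
Hunk 1: at line 1 remove [gcqf,gqkff,qhij] add [xatd] -> 5 lines: pie oxtg xatd sjvq biix
Hunk 2: at line 2 remove [xatd,sjvq] add [zon,yisv] -> 5 lines: pie oxtg zon yisv biix
Hunk 3: at line 1 remove [oxtg,zon] add [idgtz,upd] -> 5 lines: pie idgtz upd yisv biix
Final line 4: yisv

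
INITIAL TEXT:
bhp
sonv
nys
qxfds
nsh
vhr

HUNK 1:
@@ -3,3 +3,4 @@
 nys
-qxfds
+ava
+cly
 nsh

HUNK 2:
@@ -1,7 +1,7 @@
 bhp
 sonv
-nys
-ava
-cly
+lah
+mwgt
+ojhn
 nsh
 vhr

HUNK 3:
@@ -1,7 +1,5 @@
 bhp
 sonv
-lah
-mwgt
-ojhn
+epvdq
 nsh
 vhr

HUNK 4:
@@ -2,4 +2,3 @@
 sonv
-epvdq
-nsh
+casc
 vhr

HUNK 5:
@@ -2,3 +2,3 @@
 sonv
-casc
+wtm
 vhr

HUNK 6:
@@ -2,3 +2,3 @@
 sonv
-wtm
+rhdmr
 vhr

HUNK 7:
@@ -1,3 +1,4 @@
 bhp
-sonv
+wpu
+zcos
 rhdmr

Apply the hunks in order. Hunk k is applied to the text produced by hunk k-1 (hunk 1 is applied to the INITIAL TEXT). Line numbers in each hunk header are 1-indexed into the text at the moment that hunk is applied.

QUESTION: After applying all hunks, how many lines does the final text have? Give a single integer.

Answer: 5

Derivation:
Hunk 1: at line 3 remove [qxfds] add [ava,cly] -> 7 lines: bhp sonv nys ava cly nsh vhr
Hunk 2: at line 1 remove [nys,ava,cly] add [lah,mwgt,ojhn] -> 7 lines: bhp sonv lah mwgt ojhn nsh vhr
Hunk 3: at line 1 remove [lah,mwgt,ojhn] add [epvdq] -> 5 lines: bhp sonv epvdq nsh vhr
Hunk 4: at line 2 remove [epvdq,nsh] add [casc] -> 4 lines: bhp sonv casc vhr
Hunk 5: at line 2 remove [casc] add [wtm] -> 4 lines: bhp sonv wtm vhr
Hunk 6: at line 2 remove [wtm] add [rhdmr] -> 4 lines: bhp sonv rhdmr vhr
Hunk 7: at line 1 remove [sonv] add [wpu,zcos] -> 5 lines: bhp wpu zcos rhdmr vhr
Final line count: 5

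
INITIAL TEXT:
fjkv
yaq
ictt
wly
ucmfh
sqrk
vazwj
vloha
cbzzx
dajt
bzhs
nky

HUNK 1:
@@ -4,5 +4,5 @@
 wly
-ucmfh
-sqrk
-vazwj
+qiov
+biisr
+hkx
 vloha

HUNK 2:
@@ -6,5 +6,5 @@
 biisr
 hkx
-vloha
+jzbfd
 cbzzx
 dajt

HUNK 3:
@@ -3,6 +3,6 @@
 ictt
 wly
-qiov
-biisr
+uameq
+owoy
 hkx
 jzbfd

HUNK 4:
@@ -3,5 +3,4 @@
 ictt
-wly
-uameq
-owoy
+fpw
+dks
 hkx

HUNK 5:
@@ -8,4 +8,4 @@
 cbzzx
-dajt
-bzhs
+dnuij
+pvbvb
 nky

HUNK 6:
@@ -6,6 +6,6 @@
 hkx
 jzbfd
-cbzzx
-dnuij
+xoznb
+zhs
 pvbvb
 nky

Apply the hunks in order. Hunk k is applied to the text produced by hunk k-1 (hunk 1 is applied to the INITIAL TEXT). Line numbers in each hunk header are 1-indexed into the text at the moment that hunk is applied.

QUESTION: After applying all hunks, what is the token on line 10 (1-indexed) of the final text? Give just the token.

Hunk 1: at line 4 remove [ucmfh,sqrk,vazwj] add [qiov,biisr,hkx] -> 12 lines: fjkv yaq ictt wly qiov biisr hkx vloha cbzzx dajt bzhs nky
Hunk 2: at line 6 remove [vloha] add [jzbfd] -> 12 lines: fjkv yaq ictt wly qiov biisr hkx jzbfd cbzzx dajt bzhs nky
Hunk 3: at line 3 remove [qiov,biisr] add [uameq,owoy] -> 12 lines: fjkv yaq ictt wly uameq owoy hkx jzbfd cbzzx dajt bzhs nky
Hunk 4: at line 3 remove [wly,uameq,owoy] add [fpw,dks] -> 11 lines: fjkv yaq ictt fpw dks hkx jzbfd cbzzx dajt bzhs nky
Hunk 5: at line 8 remove [dajt,bzhs] add [dnuij,pvbvb] -> 11 lines: fjkv yaq ictt fpw dks hkx jzbfd cbzzx dnuij pvbvb nky
Hunk 6: at line 6 remove [cbzzx,dnuij] add [xoznb,zhs] -> 11 lines: fjkv yaq ictt fpw dks hkx jzbfd xoznb zhs pvbvb nky
Final line 10: pvbvb

Answer: pvbvb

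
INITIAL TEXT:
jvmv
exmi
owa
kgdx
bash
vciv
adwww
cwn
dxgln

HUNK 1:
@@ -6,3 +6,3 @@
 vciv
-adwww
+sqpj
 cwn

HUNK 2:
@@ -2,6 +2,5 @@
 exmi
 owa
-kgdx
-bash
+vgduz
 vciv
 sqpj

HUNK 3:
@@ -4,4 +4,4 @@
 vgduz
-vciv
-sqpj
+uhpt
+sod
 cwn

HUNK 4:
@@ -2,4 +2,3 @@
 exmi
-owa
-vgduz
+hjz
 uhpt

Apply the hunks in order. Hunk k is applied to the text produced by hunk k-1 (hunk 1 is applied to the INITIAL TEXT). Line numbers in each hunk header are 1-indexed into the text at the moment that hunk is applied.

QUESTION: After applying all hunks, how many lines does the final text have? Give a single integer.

Answer: 7

Derivation:
Hunk 1: at line 6 remove [adwww] add [sqpj] -> 9 lines: jvmv exmi owa kgdx bash vciv sqpj cwn dxgln
Hunk 2: at line 2 remove [kgdx,bash] add [vgduz] -> 8 lines: jvmv exmi owa vgduz vciv sqpj cwn dxgln
Hunk 3: at line 4 remove [vciv,sqpj] add [uhpt,sod] -> 8 lines: jvmv exmi owa vgduz uhpt sod cwn dxgln
Hunk 4: at line 2 remove [owa,vgduz] add [hjz] -> 7 lines: jvmv exmi hjz uhpt sod cwn dxgln
Final line count: 7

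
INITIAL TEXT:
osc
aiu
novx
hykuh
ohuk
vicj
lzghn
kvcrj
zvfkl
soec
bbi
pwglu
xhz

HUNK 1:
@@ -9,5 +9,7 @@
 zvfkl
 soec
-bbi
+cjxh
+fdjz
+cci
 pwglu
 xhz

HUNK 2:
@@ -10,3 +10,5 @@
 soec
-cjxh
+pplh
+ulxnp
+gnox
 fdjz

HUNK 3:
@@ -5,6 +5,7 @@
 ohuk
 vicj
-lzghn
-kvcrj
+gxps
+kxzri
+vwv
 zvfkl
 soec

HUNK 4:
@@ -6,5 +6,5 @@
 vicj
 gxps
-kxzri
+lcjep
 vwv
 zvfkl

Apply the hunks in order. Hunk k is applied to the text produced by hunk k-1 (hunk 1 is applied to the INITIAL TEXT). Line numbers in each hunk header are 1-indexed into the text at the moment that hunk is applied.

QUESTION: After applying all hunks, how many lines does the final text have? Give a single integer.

Answer: 18

Derivation:
Hunk 1: at line 9 remove [bbi] add [cjxh,fdjz,cci] -> 15 lines: osc aiu novx hykuh ohuk vicj lzghn kvcrj zvfkl soec cjxh fdjz cci pwglu xhz
Hunk 2: at line 10 remove [cjxh] add [pplh,ulxnp,gnox] -> 17 lines: osc aiu novx hykuh ohuk vicj lzghn kvcrj zvfkl soec pplh ulxnp gnox fdjz cci pwglu xhz
Hunk 3: at line 5 remove [lzghn,kvcrj] add [gxps,kxzri,vwv] -> 18 lines: osc aiu novx hykuh ohuk vicj gxps kxzri vwv zvfkl soec pplh ulxnp gnox fdjz cci pwglu xhz
Hunk 4: at line 6 remove [kxzri] add [lcjep] -> 18 lines: osc aiu novx hykuh ohuk vicj gxps lcjep vwv zvfkl soec pplh ulxnp gnox fdjz cci pwglu xhz
Final line count: 18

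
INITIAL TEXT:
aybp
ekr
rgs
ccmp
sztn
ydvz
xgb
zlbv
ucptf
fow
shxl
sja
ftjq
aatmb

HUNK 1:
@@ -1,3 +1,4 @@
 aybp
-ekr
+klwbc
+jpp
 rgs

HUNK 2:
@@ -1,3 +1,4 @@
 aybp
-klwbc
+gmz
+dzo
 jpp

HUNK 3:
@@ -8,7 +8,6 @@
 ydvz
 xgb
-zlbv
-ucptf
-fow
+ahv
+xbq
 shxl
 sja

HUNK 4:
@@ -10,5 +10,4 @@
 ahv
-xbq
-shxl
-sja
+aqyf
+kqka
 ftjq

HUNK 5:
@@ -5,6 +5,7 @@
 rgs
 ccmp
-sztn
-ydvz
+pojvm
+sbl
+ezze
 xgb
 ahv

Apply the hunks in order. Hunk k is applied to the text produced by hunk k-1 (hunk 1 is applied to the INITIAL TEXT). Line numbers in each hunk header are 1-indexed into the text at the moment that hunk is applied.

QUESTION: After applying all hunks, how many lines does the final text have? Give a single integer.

Hunk 1: at line 1 remove [ekr] add [klwbc,jpp] -> 15 lines: aybp klwbc jpp rgs ccmp sztn ydvz xgb zlbv ucptf fow shxl sja ftjq aatmb
Hunk 2: at line 1 remove [klwbc] add [gmz,dzo] -> 16 lines: aybp gmz dzo jpp rgs ccmp sztn ydvz xgb zlbv ucptf fow shxl sja ftjq aatmb
Hunk 3: at line 8 remove [zlbv,ucptf,fow] add [ahv,xbq] -> 15 lines: aybp gmz dzo jpp rgs ccmp sztn ydvz xgb ahv xbq shxl sja ftjq aatmb
Hunk 4: at line 10 remove [xbq,shxl,sja] add [aqyf,kqka] -> 14 lines: aybp gmz dzo jpp rgs ccmp sztn ydvz xgb ahv aqyf kqka ftjq aatmb
Hunk 5: at line 5 remove [sztn,ydvz] add [pojvm,sbl,ezze] -> 15 lines: aybp gmz dzo jpp rgs ccmp pojvm sbl ezze xgb ahv aqyf kqka ftjq aatmb
Final line count: 15

Answer: 15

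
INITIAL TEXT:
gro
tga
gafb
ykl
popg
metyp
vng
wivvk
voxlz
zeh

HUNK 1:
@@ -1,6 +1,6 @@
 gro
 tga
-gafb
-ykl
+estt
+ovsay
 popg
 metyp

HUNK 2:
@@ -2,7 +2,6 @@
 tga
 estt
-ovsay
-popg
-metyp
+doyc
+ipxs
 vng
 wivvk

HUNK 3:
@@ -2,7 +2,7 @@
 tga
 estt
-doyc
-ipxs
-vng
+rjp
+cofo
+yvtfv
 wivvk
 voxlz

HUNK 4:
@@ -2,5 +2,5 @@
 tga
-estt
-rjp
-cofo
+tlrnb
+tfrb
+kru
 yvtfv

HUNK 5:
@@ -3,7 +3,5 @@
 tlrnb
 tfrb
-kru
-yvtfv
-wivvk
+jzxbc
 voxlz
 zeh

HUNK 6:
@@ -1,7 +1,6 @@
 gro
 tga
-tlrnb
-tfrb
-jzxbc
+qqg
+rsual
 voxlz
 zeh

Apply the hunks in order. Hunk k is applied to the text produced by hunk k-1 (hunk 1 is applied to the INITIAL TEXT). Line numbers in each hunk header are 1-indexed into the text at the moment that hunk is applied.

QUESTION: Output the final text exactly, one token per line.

Hunk 1: at line 1 remove [gafb,ykl] add [estt,ovsay] -> 10 lines: gro tga estt ovsay popg metyp vng wivvk voxlz zeh
Hunk 2: at line 2 remove [ovsay,popg,metyp] add [doyc,ipxs] -> 9 lines: gro tga estt doyc ipxs vng wivvk voxlz zeh
Hunk 3: at line 2 remove [doyc,ipxs,vng] add [rjp,cofo,yvtfv] -> 9 lines: gro tga estt rjp cofo yvtfv wivvk voxlz zeh
Hunk 4: at line 2 remove [estt,rjp,cofo] add [tlrnb,tfrb,kru] -> 9 lines: gro tga tlrnb tfrb kru yvtfv wivvk voxlz zeh
Hunk 5: at line 3 remove [kru,yvtfv,wivvk] add [jzxbc] -> 7 lines: gro tga tlrnb tfrb jzxbc voxlz zeh
Hunk 6: at line 1 remove [tlrnb,tfrb,jzxbc] add [qqg,rsual] -> 6 lines: gro tga qqg rsual voxlz zeh

Answer: gro
tga
qqg
rsual
voxlz
zeh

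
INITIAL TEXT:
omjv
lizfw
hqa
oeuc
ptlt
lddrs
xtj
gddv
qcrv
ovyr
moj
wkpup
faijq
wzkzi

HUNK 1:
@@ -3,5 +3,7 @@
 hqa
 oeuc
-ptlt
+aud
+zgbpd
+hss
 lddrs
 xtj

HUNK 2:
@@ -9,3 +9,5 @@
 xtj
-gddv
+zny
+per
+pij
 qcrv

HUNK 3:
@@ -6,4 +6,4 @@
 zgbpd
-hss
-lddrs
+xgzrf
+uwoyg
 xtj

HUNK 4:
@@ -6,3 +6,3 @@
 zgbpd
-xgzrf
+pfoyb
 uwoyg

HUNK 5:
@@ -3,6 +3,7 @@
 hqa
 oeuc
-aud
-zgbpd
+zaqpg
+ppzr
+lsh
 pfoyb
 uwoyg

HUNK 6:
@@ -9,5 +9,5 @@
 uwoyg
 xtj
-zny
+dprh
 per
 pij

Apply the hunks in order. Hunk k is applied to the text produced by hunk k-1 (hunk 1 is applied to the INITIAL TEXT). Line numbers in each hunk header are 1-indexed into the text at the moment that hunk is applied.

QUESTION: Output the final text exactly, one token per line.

Hunk 1: at line 3 remove [ptlt] add [aud,zgbpd,hss] -> 16 lines: omjv lizfw hqa oeuc aud zgbpd hss lddrs xtj gddv qcrv ovyr moj wkpup faijq wzkzi
Hunk 2: at line 9 remove [gddv] add [zny,per,pij] -> 18 lines: omjv lizfw hqa oeuc aud zgbpd hss lddrs xtj zny per pij qcrv ovyr moj wkpup faijq wzkzi
Hunk 3: at line 6 remove [hss,lddrs] add [xgzrf,uwoyg] -> 18 lines: omjv lizfw hqa oeuc aud zgbpd xgzrf uwoyg xtj zny per pij qcrv ovyr moj wkpup faijq wzkzi
Hunk 4: at line 6 remove [xgzrf] add [pfoyb] -> 18 lines: omjv lizfw hqa oeuc aud zgbpd pfoyb uwoyg xtj zny per pij qcrv ovyr moj wkpup faijq wzkzi
Hunk 5: at line 3 remove [aud,zgbpd] add [zaqpg,ppzr,lsh] -> 19 lines: omjv lizfw hqa oeuc zaqpg ppzr lsh pfoyb uwoyg xtj zny per pij qcrv ovyr moj wkpup faijq wzkzi
Hunk 6: at line 9 remove [zny] add [dprh] -> 19 lines: omjv lizfw hqa oeuc zaqpg ppzr lsh pfoyb uwoyg xtj dprh per pij qcrv ovyr moj wkpup faijq wzkzi

Answer: omjv
lizfw
hqa
oeuc
zaqpg
ppzr
lsh
pfoyb
uwoyg
xtj
dprh
per
pij
qcrv
ovyr
moj
wkpup
faijq
wzkzi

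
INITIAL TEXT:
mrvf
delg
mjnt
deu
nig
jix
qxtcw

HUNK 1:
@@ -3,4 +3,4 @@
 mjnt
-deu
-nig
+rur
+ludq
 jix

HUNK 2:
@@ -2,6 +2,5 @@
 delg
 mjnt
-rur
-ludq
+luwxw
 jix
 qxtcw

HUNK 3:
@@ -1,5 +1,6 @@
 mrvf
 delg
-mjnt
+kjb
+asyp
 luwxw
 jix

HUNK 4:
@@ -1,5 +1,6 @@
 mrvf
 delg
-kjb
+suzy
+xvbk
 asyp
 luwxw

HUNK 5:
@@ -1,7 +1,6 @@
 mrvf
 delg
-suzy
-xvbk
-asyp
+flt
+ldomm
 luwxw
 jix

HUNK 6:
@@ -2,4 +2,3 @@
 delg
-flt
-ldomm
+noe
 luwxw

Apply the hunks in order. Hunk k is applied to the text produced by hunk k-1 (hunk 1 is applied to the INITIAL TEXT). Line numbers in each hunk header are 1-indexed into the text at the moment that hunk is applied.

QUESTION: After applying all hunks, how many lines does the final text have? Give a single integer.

Hunk 1: at line 3 remove [deu,nig] add [rur,ludq] -> 7 lines: mrvf delg mjnt rur ludq jix qxtcw
Hunk 2: at line 2 remove [rur,ludq] add [luwxw] -> 6 lines: mrvf delg mjnt luwxw jix qxtcw
Hunk 3: at line 1 remove [mjnt] add [kjb,asyp] -> 7 lines: mrvf delg kjb asyp luwxw jix qxtcw
Hunk 4: at line 1 remove [kjb] add [suzy,xvbk] -> 8 lines: mrvf delg suzy xvbk asyp luwxw jix qxtcw
Hunk 5: at line 1 remove [suzy,xvbk,asyp] add [flt,ldomm] -> 7 lines: mrvf delg flt ldomm luwxw jix qxtcw
Hunk 6: at line 2 remove [flt,ldomm] add [noe] -> 6 lines: mrvf delg noe luwxw jix qxtcw
Final line count: 6

Answer: 6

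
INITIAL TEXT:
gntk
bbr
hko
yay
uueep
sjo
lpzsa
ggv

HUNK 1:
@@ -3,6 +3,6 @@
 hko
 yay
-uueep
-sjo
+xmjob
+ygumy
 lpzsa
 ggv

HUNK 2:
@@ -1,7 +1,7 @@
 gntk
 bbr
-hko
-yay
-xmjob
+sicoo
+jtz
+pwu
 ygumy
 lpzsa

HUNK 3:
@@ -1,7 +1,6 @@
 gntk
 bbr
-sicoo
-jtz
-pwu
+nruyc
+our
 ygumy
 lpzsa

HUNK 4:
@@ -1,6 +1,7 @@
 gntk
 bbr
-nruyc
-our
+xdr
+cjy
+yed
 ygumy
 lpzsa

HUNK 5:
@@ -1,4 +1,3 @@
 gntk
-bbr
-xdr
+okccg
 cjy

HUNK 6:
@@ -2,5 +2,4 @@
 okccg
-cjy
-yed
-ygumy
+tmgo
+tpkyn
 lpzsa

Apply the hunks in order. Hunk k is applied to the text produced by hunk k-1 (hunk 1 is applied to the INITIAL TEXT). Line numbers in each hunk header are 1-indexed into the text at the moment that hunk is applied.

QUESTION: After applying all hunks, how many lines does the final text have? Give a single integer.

Hunk 1: at line 3 remove [uueep,sjo] add [xmjob,ygumy] -> 8 lines: gntk bbr hko yay xmjob ygumy lpzsa ggv
Hunk 2: at line 1 remove [hko,yay,xmjob] add [sicoo,jtz,pwu] -> 8 lines: gntk bbr sicoo jtz pwu ygumy lpzsa ggv
Hunk 3: at line 1 remove [sicoo,jtz,pwu] add [nruyc,our] -> 7 lines: gntk bbr nruyc our ygumy lpzsa ggv
Hunk 4: at line 1 remove [nruyc,our] add [xdr,cjy,yed] -> 8 lines: gntk bbr xdr cjy yed ygumy lpzsa ggv
Hunk 5: at line 1 remove [bbr,xdr] add [okccg] -> 7 lines: gntk okccg cjy yed ygumy lpzsa ggv
Hunk 6: at line 2 remove [cjy,yed,ygumy] add [tmgo,tpkyn] -> 6 lines: gntk okccg tmgo tpkyn lpzsa ggv
Final line count: 6

Answer: 6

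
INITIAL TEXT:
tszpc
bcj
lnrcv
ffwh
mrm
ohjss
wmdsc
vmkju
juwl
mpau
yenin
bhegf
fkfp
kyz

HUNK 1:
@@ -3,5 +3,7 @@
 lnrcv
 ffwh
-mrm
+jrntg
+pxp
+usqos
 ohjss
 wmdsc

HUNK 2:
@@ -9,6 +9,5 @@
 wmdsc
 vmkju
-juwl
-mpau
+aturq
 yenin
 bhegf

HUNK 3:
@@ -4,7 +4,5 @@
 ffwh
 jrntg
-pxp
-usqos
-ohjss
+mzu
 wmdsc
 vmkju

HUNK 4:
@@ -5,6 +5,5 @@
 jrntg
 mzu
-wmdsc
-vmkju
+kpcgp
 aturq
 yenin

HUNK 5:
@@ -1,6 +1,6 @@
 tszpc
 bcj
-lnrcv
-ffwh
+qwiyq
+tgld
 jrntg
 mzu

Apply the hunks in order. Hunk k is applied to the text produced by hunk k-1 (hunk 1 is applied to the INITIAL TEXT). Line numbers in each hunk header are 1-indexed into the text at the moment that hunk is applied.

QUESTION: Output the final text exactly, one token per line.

Hunk 1: at line 3 remove [mrm] add [jrntg,pxp,usqos] -> 16 lines: tszpc bcj lnrcv ffwh jrntg pxp usqos ohjss wmdsc vmkju juwl mpau yenin bhegf fkfp kyz
Hunk 2: at line 9 remove [juwl,mpau] add [aturq] -> 15 lines: tszpc bcj lnrcv ffwh jrntg pxp usqos ohjss wmdsc vmkju aturq yenin bhegf fkfp kyz
Hunk 3: at line 4 remove [pxp,usqos,ohjss] add [mzu] -> 13 lines: tszpc bcj lnrcv ffwh jrntg mzu wmdsc vmkju aturq yenin bhegf fkfp kyz
Hunk 4: at line 5 remove [wmdsc,vmkju] add [kpcgp] -> 12 lines: tszpc bcj lnrcv ffwh jrntg mzu kpcgp aturq yenin bhegf fkfp kyz
Hunk 5: at line 1 remove [lnrcv,ffwh] add [qwiyq,tgld] -> 12 lines: tszpc bcj qwiyq tgld jrntg mzu kpcgp aturq yenin bhegf fkfp kyz

Answer: tszpc
bcj
qwiyq
tgld
jrntg
mzu
kpcgp
aturq
yenin
bhegf
fkfp
kyz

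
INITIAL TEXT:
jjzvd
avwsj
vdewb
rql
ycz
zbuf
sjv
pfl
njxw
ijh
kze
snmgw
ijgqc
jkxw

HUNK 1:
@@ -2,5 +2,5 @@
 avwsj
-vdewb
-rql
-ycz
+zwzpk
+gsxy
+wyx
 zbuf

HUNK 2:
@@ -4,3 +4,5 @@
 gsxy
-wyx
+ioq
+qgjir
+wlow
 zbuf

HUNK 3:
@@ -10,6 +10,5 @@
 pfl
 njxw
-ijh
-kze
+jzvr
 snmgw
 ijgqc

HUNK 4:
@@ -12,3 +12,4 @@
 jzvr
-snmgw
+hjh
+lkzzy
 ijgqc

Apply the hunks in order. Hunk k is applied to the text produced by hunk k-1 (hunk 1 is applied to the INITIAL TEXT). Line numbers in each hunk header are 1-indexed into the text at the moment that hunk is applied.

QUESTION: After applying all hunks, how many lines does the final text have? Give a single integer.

Hunk 1: at line 2 remove [vdewb,rql,ycz] add [zwzpk,gsxy,wyx] -> 14 lines: jjzvd avwsj zwzpk gsxy wyx zbuf sjv pfl njxw ijh kze snmgw ijgqc jkxw
Hunk 2: at line 4 remove [wyx] add [ioq,qgjir,wlow] -> 16 lines: jjzvd avwsj zwzpk gsxy ioq qgjir wlow zbuf sjv pfl njxw ijh kze snmgw ijgqc jkxw
Hunk 3: at line 10 remove [ijh,kze] add [jzvr] -> 15 lines: jjzvd avwsj zwzpk gsxy ioq qgjir wlow zbuf sjv pfl njxw jzvr snmgw ijgqc jkxw
Hunk 4: at line 12 remove [snmgw] add [hjh,lkzzy] -> 16 lines: jjzvd avwsj zwzpk gsxy ioq qgjir wlow zbuf sjv pfl njxw jzvr hjh lkzzy ijgqc jkxw
Final line count: 16

Answer: 16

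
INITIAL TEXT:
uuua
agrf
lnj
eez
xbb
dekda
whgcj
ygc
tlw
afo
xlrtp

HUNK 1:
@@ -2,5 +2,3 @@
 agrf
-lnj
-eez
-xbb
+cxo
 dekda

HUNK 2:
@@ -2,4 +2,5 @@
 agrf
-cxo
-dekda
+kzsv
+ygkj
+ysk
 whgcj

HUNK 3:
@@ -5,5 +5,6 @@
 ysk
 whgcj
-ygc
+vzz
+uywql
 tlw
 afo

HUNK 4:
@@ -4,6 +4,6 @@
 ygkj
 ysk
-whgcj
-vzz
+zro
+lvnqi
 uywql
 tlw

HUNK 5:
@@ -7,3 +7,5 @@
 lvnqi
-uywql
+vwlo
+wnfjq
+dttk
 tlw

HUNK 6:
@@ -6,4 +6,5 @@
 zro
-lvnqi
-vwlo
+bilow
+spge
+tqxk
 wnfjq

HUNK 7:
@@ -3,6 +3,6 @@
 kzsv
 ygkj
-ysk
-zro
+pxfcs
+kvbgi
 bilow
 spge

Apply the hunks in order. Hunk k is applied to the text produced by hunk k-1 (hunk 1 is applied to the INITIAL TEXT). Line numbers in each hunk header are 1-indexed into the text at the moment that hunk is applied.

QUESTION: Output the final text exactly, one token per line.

Hunk 1: at line 2 remove [lnj,eez,xbb] add [cxo] -> 9 lines: uuua agrf cxo dekda whgcj ygc tlw afo xlrtp
Hunk 2: at line 2 remove [cxo,dekda] add [kzsv,ygkj,ysk] -> 10 lines: uuua agrf kzsv ygkj ysk whgcj ygc tlw afo xlrtp
Hunk 3: at line 5 remove [ygc] add [vzz,uywql] -> 11 lines: uuua agrf kzsv ygkj ysk whgcj vzz uywql tlw afo xlrtp
Hunk 4: at line 4 remove [whgcj,vzz] add [zro,lvnqi] -> 11 lines: uuua agrf kzsv ygkj ysk zro lvnqi uywql tlw afo xlrtp
Hunk 5: at line 7 remove [uywql] add [vwlo,wnfjq,dttk] -> 13 lines: uuua agrf kzsv ygkj ysk zro lvnqi vwlo wnfjq dttk tlw afo xlrtp
Hunk 6: at line 6 remove [lvnqi,vwlo] add [bilow,spge,tqxk] -> 14 lines: uuua agrf kzsv ygkj ysk zro bilow spge tqxk wnfjq dttk tlw afo xlrtp
Hunk 7: at line 3 remove [ysk,zro] add [pxfcs,kvbgi] -> 14 lines: uuua agrf kzsv ygkj pxfcs kvbgi bilow spge tqxk wnfjq dttk tlw afo xlrtp

Answer: uuua
agrf
kzsv
ygkj
pxfcs
kvbgi
bilow
spge
tqxk
wnfjq
dttk
tlw
afo
xlrtp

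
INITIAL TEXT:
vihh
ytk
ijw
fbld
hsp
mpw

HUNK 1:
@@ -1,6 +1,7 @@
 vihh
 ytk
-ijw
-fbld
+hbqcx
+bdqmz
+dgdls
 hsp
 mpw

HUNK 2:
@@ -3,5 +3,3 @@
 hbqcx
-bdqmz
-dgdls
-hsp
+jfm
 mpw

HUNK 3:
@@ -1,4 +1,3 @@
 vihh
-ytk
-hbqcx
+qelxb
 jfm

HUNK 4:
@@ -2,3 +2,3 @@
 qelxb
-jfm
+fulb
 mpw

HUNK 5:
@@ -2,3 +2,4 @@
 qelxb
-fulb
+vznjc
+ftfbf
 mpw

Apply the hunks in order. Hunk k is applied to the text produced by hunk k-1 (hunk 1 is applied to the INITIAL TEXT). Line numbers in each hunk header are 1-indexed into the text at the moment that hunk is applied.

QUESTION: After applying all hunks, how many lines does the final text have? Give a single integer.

Answer: 5

Derivation:
Hunk 1: at line 1 remove [ijw,fbld] add [hbqcx,bdqmz,dgdls] -> 7 lines: vihh ytk hbqcx bdqmz dgdls hsp mpw
Hunk 2: at line 3 remove [bdqmz,dgdls,hsp] add [jfm] -> 5 lines: vihh ytk hbqcx jfm mpw
Hunk 3: at line 1 remove [ytk,hbqcx] add [qelxb] -> 4 lines: vihh qelxb jfm mpw
Hunk 4: at line 2 remove [jfm] add [fulb] -> 4 lines: vihh qelxb fulb mpw
Hunk 5: at line 2 remove [fulb] add [vznjc,ftfbf] -> 5 lines: vihh qelxb vznjc ftfbf mpw
Final line count: 5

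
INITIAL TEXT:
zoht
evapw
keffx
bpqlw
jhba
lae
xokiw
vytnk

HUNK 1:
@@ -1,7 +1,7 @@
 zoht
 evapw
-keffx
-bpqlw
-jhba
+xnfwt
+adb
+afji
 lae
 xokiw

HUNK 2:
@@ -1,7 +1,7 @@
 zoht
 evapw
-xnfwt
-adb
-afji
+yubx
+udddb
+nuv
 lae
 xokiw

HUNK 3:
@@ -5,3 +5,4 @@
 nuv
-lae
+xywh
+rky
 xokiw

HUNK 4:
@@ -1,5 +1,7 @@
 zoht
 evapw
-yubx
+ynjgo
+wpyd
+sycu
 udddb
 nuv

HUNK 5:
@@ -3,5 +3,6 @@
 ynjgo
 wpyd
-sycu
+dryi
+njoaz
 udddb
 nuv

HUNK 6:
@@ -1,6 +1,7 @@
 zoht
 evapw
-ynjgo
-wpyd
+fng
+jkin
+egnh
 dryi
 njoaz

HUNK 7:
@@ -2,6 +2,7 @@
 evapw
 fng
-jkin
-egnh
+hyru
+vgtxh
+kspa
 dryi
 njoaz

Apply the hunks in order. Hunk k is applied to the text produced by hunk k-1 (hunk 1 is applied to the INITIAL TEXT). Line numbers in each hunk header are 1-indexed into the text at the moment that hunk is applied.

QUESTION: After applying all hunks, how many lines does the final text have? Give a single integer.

Answer: 14

Derivation:
Hunk 1: at line 1 remove [keffx,bpqlw,jhba] add [xnfwt,adb,afji] -> 8 lines: zoht evapw xnfwt adb afji lae xokiw vytnk
Hunk 2: at line 1 remove [xnfwt,adb,afji] add [yubx,udddb,nuv] -> 8 lines: zoht evapw yubx udddb nuv lae xokiw vytnk
Hunk 3: at line 5 remove [lae] add [xywh,rky] -> 9 lines: zoht evapw yubx udddb nuv xywh rky xokiw vytnk
Hunk 4: at line 1 remove [yubx] add [ynjgo,wpyd,sycu] -> 11 lines: zoht evapw ynjgo wpyd sycu udddb nuv xywh rky xokiw vytnk
Hunk 5: at line 3 remove [sycu] add [dryi,njoaz] -> 12 lines: zoht evapw ynjgo wpyd dryi njoaz udddb nuv xywh rky xokiw vytnk
Hunk 6: at line 1 remove [ynjgo,wpyd] add [fng,jkin,egnh] -> 13 lines: zoht evapw fng jkin egnh dryi njoaz udddb nuv xywh rky xokiw vytnk
Hunk 7: at line 2 remove [jkin,egnh] add [hyru,vgtxh,kspa] -> 14 lines: zoht evapw fng hyru vgtxh kspa dryi njoaz udddb nuv xywh rky xokiw vytnk
Final line count: 14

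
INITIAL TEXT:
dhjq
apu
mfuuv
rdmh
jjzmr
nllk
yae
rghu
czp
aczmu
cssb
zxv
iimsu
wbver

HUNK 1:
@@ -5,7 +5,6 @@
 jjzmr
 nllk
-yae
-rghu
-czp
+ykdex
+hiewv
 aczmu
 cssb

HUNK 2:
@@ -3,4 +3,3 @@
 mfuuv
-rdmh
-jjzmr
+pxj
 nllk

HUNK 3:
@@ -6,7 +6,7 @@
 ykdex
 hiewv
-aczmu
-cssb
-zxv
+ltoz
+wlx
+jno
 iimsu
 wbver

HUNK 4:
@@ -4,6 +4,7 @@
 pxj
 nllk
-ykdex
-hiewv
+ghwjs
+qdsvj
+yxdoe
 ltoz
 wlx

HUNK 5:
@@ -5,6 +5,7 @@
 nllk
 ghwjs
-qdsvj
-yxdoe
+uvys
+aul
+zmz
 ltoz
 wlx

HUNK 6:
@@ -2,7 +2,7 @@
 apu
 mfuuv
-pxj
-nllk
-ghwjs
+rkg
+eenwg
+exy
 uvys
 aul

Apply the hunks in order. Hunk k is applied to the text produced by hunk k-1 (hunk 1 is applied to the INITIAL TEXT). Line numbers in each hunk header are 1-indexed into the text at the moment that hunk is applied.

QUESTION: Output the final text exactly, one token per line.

Hunk 1: at line 5 remove [yae,rghu,czp] add [ykdex,hiewv] -> 13 lines: dhjq apu mfuuv rdmh jjzmr nllk ykdex hiewv aczmu cssb zxv iimsu wbver
Hunk 2: at line 3 remove [rdmh,jjzmr] add [pxj] -> 12 lines: dhjq apu mfuuv pxj nllk ykdex hiewv aczmu cssb zxv iimsu wbver
Hunk 3: at line 6 remove [aczmu,cssb,zxv] add [ltoz,wlx,jno] -> 12 lines: dhjq apu mfuuv pxj nllk ykdex hiewv ltoz wlx jno iimsu wbver
Hunk 4: at line 4 remove [ykdex,hiewv] add [ghwjs,qdsvj,yxdoe] -> 13 lines: dhjq apu mfuuv pxj nllk ghwjs qdsvj yxdoe ltoz wlx jno iimsu wbver
Hunk 5: at line 5 remove [qdsvj,yxdoe] add [uvys,aul,zmz] -> 14 lines: dhjq apu mfuuv pxj nllk ghwjs uvys aul zmz ltoz wlx jno iimsu wbver
Hunk 6: at line 2 remove [pxj,nllk,ghwjs] add [rkg,eenwg,exy] -> 14 lines: dhjq apu mfuuv rkg eenwg exy uvys aul zmz ltoz wlx jno iimsu wbver

Answer: dhjq
apu
mfuuv
rkg
eenwg
exy
uvys
aul
zmz
ltoz
wlx
jno
iimsu
wbver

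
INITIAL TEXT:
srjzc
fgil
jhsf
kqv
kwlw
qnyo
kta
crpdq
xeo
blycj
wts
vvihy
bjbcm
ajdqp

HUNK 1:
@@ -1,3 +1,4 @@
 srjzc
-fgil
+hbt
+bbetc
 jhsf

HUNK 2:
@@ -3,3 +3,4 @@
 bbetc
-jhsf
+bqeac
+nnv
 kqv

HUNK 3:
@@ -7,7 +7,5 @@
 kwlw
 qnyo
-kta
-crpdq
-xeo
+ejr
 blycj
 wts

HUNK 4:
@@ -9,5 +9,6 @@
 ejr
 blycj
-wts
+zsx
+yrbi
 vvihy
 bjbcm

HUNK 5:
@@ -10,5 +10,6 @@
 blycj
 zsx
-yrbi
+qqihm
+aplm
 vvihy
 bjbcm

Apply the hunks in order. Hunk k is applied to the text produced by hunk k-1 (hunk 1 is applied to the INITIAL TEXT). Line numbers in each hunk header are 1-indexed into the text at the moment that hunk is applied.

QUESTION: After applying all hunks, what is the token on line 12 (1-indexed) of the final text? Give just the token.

Answer: qqihm

Derivation:
Hunk 1: at line 1 remove [fgil] add [hbt,bbetc] -> 15 lines: srjzc hbt bbetc jhsf kqv kwlw qnyo kta crpdq xeo blycj wts vvihy bjbcm ajdqp
Hunk 2: at line 3 remove [jhsf] add [bqeac,nnv] -> 16 lines: srjzc hbt bbetc bqeac nnv kqv kwlw qnyo kta crpdq xeo blycj wts vvihy bjbcm ajdqp
Hunk 3: at line 7 remove [kta,crpdq,xeo] add [ejr] -> 14 lines: srjzc hbt bbetc bqeac nnv kqv kwlw qnyo ejr blycj wts vvihy bjbcm ajdqp
Hunk 4: at line 9 remove [wts] add [zsx,yrbi] -> 15 lines: srjzc hbt bbetc bqeac nnv kqv kwlw qnyo ejr blycj zsx yrbi vvihy bjbcm ajdqp
Hunk 5: at line 10 remove [yrbi] add [qqihm,aplm] -> 16 lines: srjzc hbt bbetc bqeac nnv kqv kwlw qnyo ejr blycj zsx qqihm aplm vvihy bjbcm ajdqp
Final line 12: qqihm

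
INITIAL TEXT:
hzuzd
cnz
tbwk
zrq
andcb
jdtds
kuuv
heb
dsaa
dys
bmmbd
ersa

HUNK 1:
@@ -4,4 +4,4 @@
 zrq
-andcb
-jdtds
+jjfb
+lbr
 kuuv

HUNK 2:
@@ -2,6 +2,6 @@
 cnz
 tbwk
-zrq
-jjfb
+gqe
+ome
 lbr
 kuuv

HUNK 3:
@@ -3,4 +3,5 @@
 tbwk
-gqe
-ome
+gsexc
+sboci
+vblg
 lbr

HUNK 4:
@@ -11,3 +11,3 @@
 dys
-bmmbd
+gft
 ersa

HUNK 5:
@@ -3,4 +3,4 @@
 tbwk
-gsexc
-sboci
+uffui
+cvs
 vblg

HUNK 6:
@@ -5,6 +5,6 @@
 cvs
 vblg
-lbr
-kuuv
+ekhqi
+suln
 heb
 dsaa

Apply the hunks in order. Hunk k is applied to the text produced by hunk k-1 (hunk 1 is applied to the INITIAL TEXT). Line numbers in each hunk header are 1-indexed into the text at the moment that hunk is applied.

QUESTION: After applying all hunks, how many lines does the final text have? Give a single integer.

Answer: 13

Derivation:
Hunk 1: at line 4 remove [andcb,jdtds] add [jjfb,lbr] -> 12 lines: hzuzd cnz tbwk zrq jjfb lbr kuuv heb dsaa dys bmmbd ersa
Hunk 2: at line 2 remove [zrq,jjfb] add [gqe,ome] -> 12 lines: hzuzd cnz tbwk gqe ome lbr kuuv heb dsaa dys bmmbd ersa
Hunk 3: at line 3 remove [gqe,ome] add [gsexc,sboci,vblg] -> 13 lines: hzuzd cnz tbwk gsexc sboci vblg lbr kuuv heb dsaa dys bmmbd ersa
Hunk 4: at line 11 remove [bmmbd] add [gft] -> 13 lines: hzuzd cnz tbwk gsexc sboci vblg lbr kuuv heb dsaa dys gft ersa
Hunk 5: at line 3 remove [gsexc,sboci] add [uffui,cvs] -> 13 lines: hzuzd cnz tbwk uffui cvs vblg lbr kuuv heb dsaa dys gft ersa
Hunk 6: at line 5 remove [lbr,kuuv] add [ekhqi,suln] -> 13 lines: hzuzd cnz tbwk uffui cvs vblg ekhqi suln heb dsaa dys gft ersa
Final line count: 13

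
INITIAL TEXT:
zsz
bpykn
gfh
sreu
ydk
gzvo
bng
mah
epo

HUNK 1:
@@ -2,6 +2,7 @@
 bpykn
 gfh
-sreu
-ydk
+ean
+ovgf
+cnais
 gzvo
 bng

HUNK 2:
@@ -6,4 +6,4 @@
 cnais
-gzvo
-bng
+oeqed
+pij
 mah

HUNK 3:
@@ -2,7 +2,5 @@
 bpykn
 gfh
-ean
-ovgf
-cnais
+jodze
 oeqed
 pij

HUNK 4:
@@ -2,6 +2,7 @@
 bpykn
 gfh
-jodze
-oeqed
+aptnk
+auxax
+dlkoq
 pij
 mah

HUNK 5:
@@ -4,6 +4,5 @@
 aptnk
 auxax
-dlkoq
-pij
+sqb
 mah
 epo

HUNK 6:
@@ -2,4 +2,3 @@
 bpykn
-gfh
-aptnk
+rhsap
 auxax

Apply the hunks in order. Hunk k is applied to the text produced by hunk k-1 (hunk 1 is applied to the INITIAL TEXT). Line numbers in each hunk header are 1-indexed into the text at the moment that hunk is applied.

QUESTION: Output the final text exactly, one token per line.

Hunk 1: at line 2 remove [sreu,ydk] add [ean,ovgf,cnais] -> 10 lines: zsz bpykn gfh ean ovgf cnais gzvo bng mah epo
Hunk 2: at line 6 remove [gzvo,bng] add [oeqed,pij] -> 10 lines: zsz bpykn gfh ean ovgf cnais oeqed pij mah epo
Hunk 3: at line 2 remove [ean,ovgf,cnais] add [jodze] -> 8 lines: zsz bpykn gfh jodze oeqed pij mah epo
Hunk 4: at line 2 remove [jodze,oeqed] add [aptnk,auxax,dlkoq] -> 9 lines: zsz bpykn gfh aptnk auxax dlkoq pij mah epo
Hunk 5: at line 4 remove [dlkoq,pij] add [sqb] -> 8 lines: zsz bpykn gfh aptnk auxax sqb mah epo
Hunk 6: at line 2 remove [gfh,aptnk] add [rhsap] -> 7 lines: zsz bpykn rhsap auxax sqb mah epo

Answer: zsz
bpykn
rhsap
auxax
sqb
mah
epo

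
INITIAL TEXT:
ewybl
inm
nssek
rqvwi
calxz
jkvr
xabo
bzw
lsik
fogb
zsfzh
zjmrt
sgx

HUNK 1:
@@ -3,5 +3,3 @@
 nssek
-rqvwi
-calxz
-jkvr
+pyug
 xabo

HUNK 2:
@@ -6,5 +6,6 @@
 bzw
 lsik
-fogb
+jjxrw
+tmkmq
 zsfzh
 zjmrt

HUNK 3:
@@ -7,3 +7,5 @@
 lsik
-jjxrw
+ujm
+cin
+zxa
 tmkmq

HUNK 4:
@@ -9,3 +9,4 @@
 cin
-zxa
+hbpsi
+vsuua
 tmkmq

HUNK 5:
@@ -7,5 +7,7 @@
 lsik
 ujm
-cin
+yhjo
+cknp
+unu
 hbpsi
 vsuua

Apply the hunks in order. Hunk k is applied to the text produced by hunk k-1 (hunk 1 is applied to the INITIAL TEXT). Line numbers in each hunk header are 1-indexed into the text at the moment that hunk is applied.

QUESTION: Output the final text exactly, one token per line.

Hunk 1: at line 3 remove [rqvwi,calxz,jkvr] add [pyug] -> 11 lines: ewybl inm nssek pyug xabo bzw lsik fogb zsfzh zjmrt sgx
Hunk 2: at line 6 remove [fogb] add [jjxrw,tmkmq] -> 12 lines: ewybl inm nssek pyug xabo bzw lsik jjxrw tmkmq zsfzh zjmrt sgx
Hunk 3: at line 7 remove [jjxrw] add [ujm,cin,zxa] -> 14 lines: ewybl inm nssek pyug xabo bzw lsik ujm cin zxa tmkmq zsfzh zjmrt sgx
Hunk 4: at line 9 remove [zxa] add [hbpsi,vsuua] -> 15 lines: ewybl inm nssek pyug xabo bzw lsik ujm cin hbpsi vsuua tmkmq zsfzh zjmrt sgx
Hunk 5: at line 7 remove [cin] add [yhjo,cknp,unu] -> 17 lines: ewybl inm nssek pyug xabo bzw lsik ujm yhjo cknp unu hbpsi vsuua tmkmq zsfzh zjmrt sgx

Answer: ewybl
inm
nssek
pyug
xabo
bzw
lsik
ujm
yhjo
cknp
unu
hbpsi
vsuua
tmkmq
zsfzh
zjmrt
sgx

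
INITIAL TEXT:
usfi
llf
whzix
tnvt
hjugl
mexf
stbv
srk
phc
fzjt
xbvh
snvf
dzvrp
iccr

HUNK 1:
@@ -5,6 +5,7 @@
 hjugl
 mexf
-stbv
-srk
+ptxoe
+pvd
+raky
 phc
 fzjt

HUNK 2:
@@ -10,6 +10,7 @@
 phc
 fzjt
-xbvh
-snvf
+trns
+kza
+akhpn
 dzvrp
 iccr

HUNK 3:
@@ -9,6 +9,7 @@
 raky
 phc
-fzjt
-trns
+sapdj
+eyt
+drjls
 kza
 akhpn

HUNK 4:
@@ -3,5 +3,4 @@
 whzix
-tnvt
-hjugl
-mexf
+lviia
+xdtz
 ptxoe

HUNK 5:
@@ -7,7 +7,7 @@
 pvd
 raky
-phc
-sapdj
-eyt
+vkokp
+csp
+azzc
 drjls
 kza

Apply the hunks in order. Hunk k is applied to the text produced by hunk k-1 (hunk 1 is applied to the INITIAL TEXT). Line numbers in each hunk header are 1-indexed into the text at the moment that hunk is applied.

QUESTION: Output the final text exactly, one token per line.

Answer: usfi
llf
whzix
lviia
xdtz
ptxoe
pvd
raky
vkokp
csp
azzc
drjls
kza
akhpn
dzvrp
iccr

Derivation:
Hunk 1: at line 5 remove [stbv,srk] add [ptxoe,pvd,raky] -> 15 lines: usfi llf whzix tnvt hjugl mexf ptxoe pvd raky phc fzjt xbvh snvf dzvrp iccr
Hunk 2: at line 10 remove [xbvh,snvf] add [trns,kza,akhpn] -> 16 lines: usfi llf whzix tnvt hjugl mexf ptxoe pvd raky phc fzjt trns kza akhpn dzvrp iccr
Hunk 3: at line 9 remove [fzjt,trns] add [sapdj,eyt,drjls] -> 17 lines: usfi llf whzix tnvt hjugl mexf ptxoe pvd raky phc sapdj eyt drjls kza akhpn dzvrp iccr
Hunk 4: at line 3 remove [tnvt,hjugl,mexf] add [lviia,xdtz] -> 16 lines: usfi llf whzix lviia xdtz ptxoe pvd raky phc sapdj eyt drjls kza akhpn dzvrp iccr
Hunk 5: at line 7 remove [phc,sapdj,eyt] add [vkokp,csp,azzc] -> 16 lines: usfi llf whzix lviia xdtz ptxoe pvd raky vkokp csp azzc drjls kza akhpn dzvrp iccr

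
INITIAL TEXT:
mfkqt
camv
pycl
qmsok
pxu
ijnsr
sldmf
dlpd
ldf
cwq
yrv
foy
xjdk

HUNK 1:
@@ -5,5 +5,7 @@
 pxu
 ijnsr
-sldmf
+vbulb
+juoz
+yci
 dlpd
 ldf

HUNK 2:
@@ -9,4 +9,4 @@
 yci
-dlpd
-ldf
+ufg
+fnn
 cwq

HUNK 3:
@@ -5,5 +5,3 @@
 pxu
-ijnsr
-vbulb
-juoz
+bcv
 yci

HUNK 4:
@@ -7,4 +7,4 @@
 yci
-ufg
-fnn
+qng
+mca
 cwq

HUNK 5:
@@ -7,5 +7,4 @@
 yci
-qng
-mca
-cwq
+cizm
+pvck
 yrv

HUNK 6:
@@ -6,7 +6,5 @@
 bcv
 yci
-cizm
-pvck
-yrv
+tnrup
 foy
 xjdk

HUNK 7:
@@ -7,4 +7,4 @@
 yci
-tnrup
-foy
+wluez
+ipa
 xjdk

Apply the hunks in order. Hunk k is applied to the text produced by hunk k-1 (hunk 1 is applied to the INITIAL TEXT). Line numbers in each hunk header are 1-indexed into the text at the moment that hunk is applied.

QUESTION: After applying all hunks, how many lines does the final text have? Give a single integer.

Hunk 1: at line 5 remove [sldmf] add [vbulb,juoz,yci] -> 15 lines: mfkqt camv pycl qmsok pxu ijnsr vbulb juoz yci dlpd ldf cwq yrv foy xjdk
Hunk 2: at line 9 remove [dlpd,ldf] add [ufg,fnn] -> 15 lines: mfkqt camv pycl qmsok pxu ijnsr vbulb juoz yci ufg fnn cwq yrv foy xjdk
Hunk 3: at line 5 remove [ijnsr,vbulb,juoz] add [bcv] -> 13 lines: mfkqt camv pycl qmsok pxu bcv yci ufg fnn cwq yrv foy xjdk
Hunk 4: at line 7 remove [ufg,fnn] add [qng,mca] -> 13 lines: mfkqt camv pycl qmsok pxu bcv yci qng mca cwq yrv foy xjdk
Hunk 5: at line 7 remove [qng,mca,cwq] add [cizm,pvck] -> 12 lines: mfkqt camv pycl qmsok pxu bcv yci cizm pvck yrv foy xjdk
Hunk 6: at line 6 remove [cizm,pvck,yrv] add [tnrup] -> 10 lines: mfkqt camv pycl qmsok pxu bcv yci tnrup foy xjdk
Hunk 7: at line 7 remove [tnrup,foy] add [wluez,ipa] -> 10 lines: mfkqt camv pycl qmsok pxu bcv yci wluez ipa xjdk
Final line count: 10

Answer: 10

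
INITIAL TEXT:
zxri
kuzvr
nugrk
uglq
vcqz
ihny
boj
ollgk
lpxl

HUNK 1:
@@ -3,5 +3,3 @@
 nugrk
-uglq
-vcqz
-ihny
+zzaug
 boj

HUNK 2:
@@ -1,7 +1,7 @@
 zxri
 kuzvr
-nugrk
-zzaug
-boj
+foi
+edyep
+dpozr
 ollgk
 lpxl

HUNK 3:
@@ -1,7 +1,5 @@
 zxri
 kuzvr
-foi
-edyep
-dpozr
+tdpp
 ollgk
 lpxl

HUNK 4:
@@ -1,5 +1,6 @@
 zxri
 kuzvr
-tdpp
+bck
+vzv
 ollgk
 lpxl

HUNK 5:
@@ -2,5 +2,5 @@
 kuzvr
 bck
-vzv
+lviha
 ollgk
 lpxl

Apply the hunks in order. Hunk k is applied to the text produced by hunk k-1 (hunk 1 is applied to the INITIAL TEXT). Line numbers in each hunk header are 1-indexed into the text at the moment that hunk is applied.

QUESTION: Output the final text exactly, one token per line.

Answer: zxri
kuzvr
bck
lviha
ollgk
lpxl

Derivation:
Hunk 1: at line 3 remove [uglq,vcqz,ihny] add [zzaug] -> 7 lines: zxri kuzvr nugrk zzaug boj ollgk lpxl
Hunk 2: at line 1 remove [nugrk,zzaug,boj] add [foi,edyep,dpozr] -> 7 lines: zxri kuzvr foi edyep dpozr ollgk lpxl
Hunk 3: at line 1 remove [foi,edyep,dpozr] add [tdpp] -> 5 lines: zxri kuzvr tdpp ollgk lpxl
Hunk 4: at line 1 remove [tdpp] add [bck,vzv] -> 6 lines: zxri kuzvr bck vzv ollgk lpxl
Hunk 5: at line 2 remove [vzv] add [lviha] -> 6 lines: zxri kuzvr bck lviha ollgk lpxl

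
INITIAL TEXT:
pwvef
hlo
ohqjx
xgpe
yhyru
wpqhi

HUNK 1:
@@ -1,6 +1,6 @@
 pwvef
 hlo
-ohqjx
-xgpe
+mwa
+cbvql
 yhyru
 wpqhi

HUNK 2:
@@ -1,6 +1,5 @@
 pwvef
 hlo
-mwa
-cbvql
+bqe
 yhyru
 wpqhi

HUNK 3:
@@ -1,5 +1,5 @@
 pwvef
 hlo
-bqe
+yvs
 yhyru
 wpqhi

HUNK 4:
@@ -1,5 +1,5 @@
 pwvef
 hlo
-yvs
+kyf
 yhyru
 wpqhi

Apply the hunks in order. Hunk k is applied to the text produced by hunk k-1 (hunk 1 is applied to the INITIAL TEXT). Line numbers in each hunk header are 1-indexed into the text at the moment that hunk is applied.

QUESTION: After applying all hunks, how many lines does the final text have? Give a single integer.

Hunk 1: at line 1 remove [ohqjx,xgpe] add [mwa,cbvql] -> 6 lines: pwvef hlo mwa cbvql yhyru wpqhi
Hunk 2: at line 1 remove [mwa,cbvql] add [bqe] -> 5 lines: pwvef hlo bqe yhyru wpqhi
Hunk 3: at line 1 remove [bqe] add [yvs] -> 5 lines: pwvef hlo yvs yhyru wpqhi
Hunk 4: at line 1 remove [yvs] add [kyf] -> 5 lines: pwvef hlo kyf yhyru wpqhi
Final line count: 5

Answer: 5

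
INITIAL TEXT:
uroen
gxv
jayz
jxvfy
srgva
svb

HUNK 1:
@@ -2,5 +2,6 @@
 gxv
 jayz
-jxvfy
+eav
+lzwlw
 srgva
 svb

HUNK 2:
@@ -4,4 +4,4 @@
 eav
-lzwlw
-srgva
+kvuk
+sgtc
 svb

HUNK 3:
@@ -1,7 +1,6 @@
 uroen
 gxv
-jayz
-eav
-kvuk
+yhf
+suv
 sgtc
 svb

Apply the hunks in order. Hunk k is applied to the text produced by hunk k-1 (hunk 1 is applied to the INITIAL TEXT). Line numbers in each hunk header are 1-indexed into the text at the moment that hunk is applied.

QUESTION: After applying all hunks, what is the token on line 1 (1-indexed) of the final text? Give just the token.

Answer: uroen

Derivation:
Hunk 1: at line 2 remove [jxvfy] add [eav,lzwlw] -> 7 lines: uroen gxv jayz eav lzwlw srgva svb
Hunk 2: at line 4 remove [lzwlw,srgva] add [kvuk,sgtc] -> 7 lines: uroen gxv jayz eav kvuk sgtc svb
Hunk 3: at line 1 remove [jayz,eav,kvuk] add [yhf,suv] -> 6 lines: uroen gxv yhf suv sgtc svb
Final line 1: uroen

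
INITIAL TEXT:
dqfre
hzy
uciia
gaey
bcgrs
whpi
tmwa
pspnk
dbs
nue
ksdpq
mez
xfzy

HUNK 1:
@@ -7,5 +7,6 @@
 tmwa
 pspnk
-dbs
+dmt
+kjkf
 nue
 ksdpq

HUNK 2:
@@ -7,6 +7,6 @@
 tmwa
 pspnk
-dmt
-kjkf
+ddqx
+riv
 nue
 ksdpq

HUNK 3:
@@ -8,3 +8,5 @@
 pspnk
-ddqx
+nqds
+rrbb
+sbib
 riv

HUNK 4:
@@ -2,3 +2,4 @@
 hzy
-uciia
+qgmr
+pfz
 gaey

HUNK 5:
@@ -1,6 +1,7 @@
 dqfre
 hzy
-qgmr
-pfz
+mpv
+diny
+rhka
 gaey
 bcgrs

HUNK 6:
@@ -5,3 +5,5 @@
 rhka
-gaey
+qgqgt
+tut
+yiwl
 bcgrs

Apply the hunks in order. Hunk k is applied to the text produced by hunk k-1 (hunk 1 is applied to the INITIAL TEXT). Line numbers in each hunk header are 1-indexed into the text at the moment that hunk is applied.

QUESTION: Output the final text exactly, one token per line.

Answer: dqfre
hzy
mpv
diny
rhka
qgqgt
tut
yiwl
bcgrs
whpi
tmwa
pspnk
nqds
rrbb
sbib
riv
nue
ksdpq
mez
xfzy

Derivation:
Hunk 1: at line 7 remove [dbs] add [dmt,kjkf] -> 14 lines: dqfre hzy uciia gaey bcgrs whpi tmwa pspnk dmt kjkf nue ksdpq mez xfzy
Hunk 2: at line 7 remove [dmt,kjkf] add [ddqx,riv] -> 14 lines: dqfre hzy uciia gaey bcgrs whpi tmwa pspnk ddqx riv nue ksdpq mez xfzy
Hunk 3: at line 8 remove [ddqx] add [nqds,rrbb,sbib] -> 16 lines: dqfre hzy uciia gaey bcgrs whpi tmwa pspnk nqds rrbb sbib riv nue ksdpq mez xfzy
Hunk 4: at line 2 remove [uciia] add [qgmr,pfz] -> 17 lines: dqfre hzy qgmr pfz gaey bcgrs whpi tmwa pspnk nqds rrbb sbib riv nue ksdpq mez xfzy
Hunk 5: at line 1 remove [qgmr,pfz] add [mpv,diny,rhka] -> 18 lines: dqfre hzy mpv diny rhka gaey bcgrs whpi tmwa pspnk nqds rrbb sbib riv nue ksdpq mez xfzy
Hunk 6: at line 5 remove [gaey] add [qgqgt,tut,yiwl] -> 20 lines: dqfre hzy mpv diny rhka qgqgt tut yiwl bcgrs whpi tmwa pspnk nqds rrbb sbib riv nue ksdpq mez xfzy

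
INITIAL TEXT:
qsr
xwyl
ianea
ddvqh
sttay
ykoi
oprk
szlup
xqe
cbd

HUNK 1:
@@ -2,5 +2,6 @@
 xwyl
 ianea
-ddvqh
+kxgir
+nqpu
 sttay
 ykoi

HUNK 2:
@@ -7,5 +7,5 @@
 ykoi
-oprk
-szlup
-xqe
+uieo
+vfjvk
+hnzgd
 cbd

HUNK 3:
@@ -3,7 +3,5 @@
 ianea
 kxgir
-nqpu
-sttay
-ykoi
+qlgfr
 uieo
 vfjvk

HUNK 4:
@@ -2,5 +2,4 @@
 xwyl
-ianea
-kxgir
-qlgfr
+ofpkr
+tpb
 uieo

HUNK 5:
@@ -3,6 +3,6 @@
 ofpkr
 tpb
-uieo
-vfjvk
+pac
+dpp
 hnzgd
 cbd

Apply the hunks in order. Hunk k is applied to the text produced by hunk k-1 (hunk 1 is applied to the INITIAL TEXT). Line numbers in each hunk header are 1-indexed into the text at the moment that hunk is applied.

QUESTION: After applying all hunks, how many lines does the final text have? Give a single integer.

Hunk 1: at line 2 remove [ddvqh] add [kxgir,nqpu] -> 11 lines: qsr xwyl ianea kxgir nqpu sttay ykoi oprk szlup xqe cbd
Hunk 2: at line 7 remove [oprk,szlup,xqe] add [uieo,vfjvk,hnzgd] -> 11 lines: qsr xwyl ianea kxgir nqpu sttay ykoi uieo vfjvk hnzgd cbd
Hunk 3: at line 3 remove [nqpu,sttay,ykoi] add [qlgfr] -> 9 lines: qsr xwyl ianea kxgir qlgfr uieo vfjvk hnzgd cbd
Hunk 4: at line 2 remove [ianea,kxgir,qlgfr] add [ofpkr,tpb] -> 8 lines: qsr xwyl ofpkr tpb uieo vfjvk hnzgd cbd
Hunk 5: at line 3 remove [uieo,vfjvk] add [pac,dpp] -> 8 lines: qsr xwyl ofpkr tpb pac dpp hnzgd cbd
Final line count: 8

Answer: 8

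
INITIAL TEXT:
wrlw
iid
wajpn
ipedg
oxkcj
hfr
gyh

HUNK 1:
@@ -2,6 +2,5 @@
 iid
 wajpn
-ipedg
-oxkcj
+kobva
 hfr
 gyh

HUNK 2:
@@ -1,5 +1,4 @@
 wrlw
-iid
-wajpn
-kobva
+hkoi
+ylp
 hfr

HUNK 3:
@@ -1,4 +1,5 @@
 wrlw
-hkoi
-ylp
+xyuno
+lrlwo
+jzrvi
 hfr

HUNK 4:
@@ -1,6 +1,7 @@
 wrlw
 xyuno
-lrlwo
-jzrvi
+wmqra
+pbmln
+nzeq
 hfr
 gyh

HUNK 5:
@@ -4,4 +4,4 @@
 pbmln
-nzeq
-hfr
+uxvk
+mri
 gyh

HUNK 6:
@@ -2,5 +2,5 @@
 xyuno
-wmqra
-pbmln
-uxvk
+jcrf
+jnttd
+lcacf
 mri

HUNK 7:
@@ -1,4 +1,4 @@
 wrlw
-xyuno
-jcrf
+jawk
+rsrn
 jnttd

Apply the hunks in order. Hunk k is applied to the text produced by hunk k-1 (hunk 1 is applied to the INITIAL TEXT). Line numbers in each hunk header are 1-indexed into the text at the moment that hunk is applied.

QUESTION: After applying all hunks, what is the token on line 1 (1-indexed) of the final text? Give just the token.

Answer: wrlw

Derivation:
Hunk 1: at line 2 remove [ipedg,oxkcj] add [kobva] -> 6 lines: wrlw iid wajpn kobva hfr gyh
Hunk 2: at line 1 remove [iid,wajpn,kobva] add [hkoi,ylp] -> 5 lines: wrlw hkoi ylp hfr gyh
Hunk 3: at line 1 remove [hkoi,ylp] add [xyuno,lrlwo,jzrvi] -> 6 lines: wrlw xyuno lrlwo jzrvi hfr gyh
Hunk 4: at line 1 remove [lrlwo,jzrvi] add [wmqra,pbmln,nzeq] -> 7 lines: wrlw xyuno wmqra pbmln nzeq hfr gyh
Hunk 5: at line 4 remove [nzeq,hfr] add [uxvk,mri] -> 7 lines: wrlw xyuno wmqra pbmln uxvk mri gyh
Hunk 6: at line 2 remove [wmqra,pbmln,uxvk] add [jcrf,jnttd,lcacf] -> 7 lines: wrlw xyuno jcrf jnttd lcacf mri gyh
Hunk 7: at line 1 remove [xyuno,jcrf] add [jawk,rsrn] -> 7 lines: wrlw jawk rsrn jnttd lcacf mri gyh
Final line 1: wrlw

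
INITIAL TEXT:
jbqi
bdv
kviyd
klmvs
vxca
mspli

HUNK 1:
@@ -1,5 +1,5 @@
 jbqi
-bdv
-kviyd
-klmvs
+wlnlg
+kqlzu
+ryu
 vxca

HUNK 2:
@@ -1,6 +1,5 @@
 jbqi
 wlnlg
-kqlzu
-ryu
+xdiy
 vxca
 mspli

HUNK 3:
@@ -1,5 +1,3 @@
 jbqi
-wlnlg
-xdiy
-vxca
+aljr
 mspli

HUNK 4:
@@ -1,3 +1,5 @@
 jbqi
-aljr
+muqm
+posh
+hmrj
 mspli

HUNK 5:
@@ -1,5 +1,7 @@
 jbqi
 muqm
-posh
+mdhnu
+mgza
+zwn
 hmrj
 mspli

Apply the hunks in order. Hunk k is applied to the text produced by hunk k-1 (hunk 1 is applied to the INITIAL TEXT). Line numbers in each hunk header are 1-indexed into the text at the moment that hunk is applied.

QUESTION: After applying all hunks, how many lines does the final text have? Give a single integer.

Answer: 7

Derivation:
Hunk 1: at line 1 remove [bdv,kviyd,klmvs] add [wlnlg,kqlzu,ryu] -> 6 lines: jbqi wlnlg kqlzu ryu vxca mspli
Hunk 2: at line 1 remove [kqlzu,ryu] add [xdiy] -> 5 lines: jbqi wlnlg xdiy vxca mspli
Hunk 3: at line 1 remove [wlnlg,xdiy,vxca] add [aljr] -> 3 lines: jbqi aljr mspli
Hunk 4: at line 1 remove [aljr] add [muqm,posh,hmrj] -> 5 lines: jbqi muqm posh hmrj mspli
Hunk 5: at line 1 remove [posh] add [mdhnu,mgza,zwn] -> 7 lines: jbqi muqm mdhnu mgza zwn hmrj mspli
Final line count: 7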